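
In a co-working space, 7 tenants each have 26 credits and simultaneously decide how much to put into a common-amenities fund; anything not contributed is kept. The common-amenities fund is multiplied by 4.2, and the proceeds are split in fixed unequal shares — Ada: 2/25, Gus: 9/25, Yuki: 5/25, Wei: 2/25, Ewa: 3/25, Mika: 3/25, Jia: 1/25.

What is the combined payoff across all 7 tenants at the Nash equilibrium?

Each unit j contributes comes back to j as 4.2 × (j's share), so j prefers to contribute only if that share exceeds 1/4.2 = 0.2381; otherwise keeping the unit dominates.
The only share above 0.2381 is Gus's 9/25, contributing 26; the remaining 6 contribute 0. Total contributed: 26.
The common-amenities fund pays out 4.2 × 26 = 109.20 in total (split across the unequal shares, but the aggregate is all that matters for the group sum).
The 6 free-riders keep 26 each, adding 156. Group total = 156 + 109.20 = 265.20.

265.20 credits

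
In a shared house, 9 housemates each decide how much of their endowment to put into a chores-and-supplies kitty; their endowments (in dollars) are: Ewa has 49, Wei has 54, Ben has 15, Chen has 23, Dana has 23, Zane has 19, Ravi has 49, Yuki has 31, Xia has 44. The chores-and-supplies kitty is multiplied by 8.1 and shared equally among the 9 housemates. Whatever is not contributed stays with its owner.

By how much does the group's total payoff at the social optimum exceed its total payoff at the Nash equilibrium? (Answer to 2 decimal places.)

The private return per contributed unit is 8.1/9 = 0.9000 < 1 for every player regardless of endowment, so the Nash equilibrium is zero contribution and the group total is Σ E_j = 49 + 54 + 15 + 23 + 23 + 19 + 49 + 31 + 44 = 307.
Each contributed unit returns 8.100 to the group, so the social optimum is full contribution by everyone: group total = 8.100 × 307 = 2486.70.
Efficiency loss = (8.100 − 1) × 307 = 2179.70.

2179.70 dollars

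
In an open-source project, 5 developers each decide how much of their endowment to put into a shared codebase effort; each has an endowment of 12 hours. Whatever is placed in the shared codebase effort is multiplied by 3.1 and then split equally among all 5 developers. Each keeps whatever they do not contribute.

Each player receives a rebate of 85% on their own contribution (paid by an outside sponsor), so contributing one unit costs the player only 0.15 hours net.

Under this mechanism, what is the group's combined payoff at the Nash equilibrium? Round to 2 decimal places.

237.00 hours

The effective private return per unit is now (3.1/5) / 0.15 = 4.1333 > 1, so every player's dominant strategy flips to full contribution.
At the Nash equilibrium everyone contributes 12. Group total payoff = 5 × (12 × 0.85 + 3.1 × 12) = 237.00.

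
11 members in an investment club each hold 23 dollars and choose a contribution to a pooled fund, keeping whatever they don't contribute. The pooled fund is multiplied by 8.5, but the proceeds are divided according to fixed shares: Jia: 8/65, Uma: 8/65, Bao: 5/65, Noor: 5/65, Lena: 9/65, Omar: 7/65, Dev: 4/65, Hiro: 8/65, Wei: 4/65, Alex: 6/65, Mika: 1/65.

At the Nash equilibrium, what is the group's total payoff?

For player j, contributing a unit is worthwhile iff 8.5 × (j's share) ≥ 1, i.e. iff j's share is at least 0.1176.
Jia, Uma, Lena and Hiro clear that bar, contributing 23 each; the remaining 7 contribute 0. Total contributed: 92.
The pooled fund pays out 8.5 × 92 = 782.00 in total (split across the unequal shares, but the aggregate is all that matters for the group sum).
The 7 free-riders keep 23 each, adding 161. Group total = 161 + 782.00 = 943.00.

943.00 dollars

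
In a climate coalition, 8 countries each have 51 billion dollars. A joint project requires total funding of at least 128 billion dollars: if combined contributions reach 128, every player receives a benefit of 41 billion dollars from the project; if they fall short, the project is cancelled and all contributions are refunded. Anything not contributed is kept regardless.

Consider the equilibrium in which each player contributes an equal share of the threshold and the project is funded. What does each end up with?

76 billion dollars

Equal share of the threshold: 128/8 = 16.
At this profile no one gains by cutting their contribution: any cut drops the total below 128, the project is cancelled, contributions are refunded, and the deviator ends with 51, which is less than 51 − 16 + 41 = 76. Contributing more than 16 just wastes the excess. So contributing exactly 16 is a best response.
Each player's payoff: 51 − 16 + 41 = 76.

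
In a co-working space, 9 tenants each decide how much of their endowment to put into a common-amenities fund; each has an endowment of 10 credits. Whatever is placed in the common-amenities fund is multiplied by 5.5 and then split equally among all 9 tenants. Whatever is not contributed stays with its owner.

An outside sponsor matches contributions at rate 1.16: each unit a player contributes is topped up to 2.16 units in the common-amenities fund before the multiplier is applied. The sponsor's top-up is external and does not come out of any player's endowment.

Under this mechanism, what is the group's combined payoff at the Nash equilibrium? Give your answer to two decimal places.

1069.20 credits

The effective private return per unit is now 5.5 × 2.16 / 9 = 1.3200 > 1, so every player's dominant strategy flips to full contribution.
So the Nash equilibrium is full contribution by all 9; the group earns 5.5 × 2.16 × 90 = 1069.20.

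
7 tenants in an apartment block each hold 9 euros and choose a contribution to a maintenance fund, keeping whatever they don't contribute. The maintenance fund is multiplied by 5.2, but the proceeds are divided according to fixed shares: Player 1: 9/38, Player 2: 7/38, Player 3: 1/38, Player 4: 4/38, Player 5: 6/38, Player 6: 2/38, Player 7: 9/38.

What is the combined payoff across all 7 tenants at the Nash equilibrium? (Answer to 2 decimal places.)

138.60 euros

A player with share s gets back 5.2·s per unit contributed, so full contribution is dominant for anyone with s > 1/5.2 = 0.1923 and zero contribution is dominant for anyone below.
Player 1 and Player 7 are above the threshold, contributing 9 each; the remaining 5 contribute 0. Total contributed: 18.
The maintenance fund pays out 5.2 × 18 = 93.60 in total (split across the unequal shares, but the aggregate is all that matters for the group sum).
The 5 free-riders keep 9 each, adding 45. Group total = 45 + 93.60 = 138.60.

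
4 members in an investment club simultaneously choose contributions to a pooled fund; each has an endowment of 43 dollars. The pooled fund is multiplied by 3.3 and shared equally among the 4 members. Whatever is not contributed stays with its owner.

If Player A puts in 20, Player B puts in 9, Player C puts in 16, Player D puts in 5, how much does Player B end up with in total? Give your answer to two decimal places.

Total contributed: 20 + 9 + 16 + 5 = 50.
Each receives 3.3 × 50 / 4 = 41.25 from the pooled fund.
Player B keeps 43 − 9 = 34, so Player B's payoff is 34 + 41.25 = 75.25.

75.25 dollars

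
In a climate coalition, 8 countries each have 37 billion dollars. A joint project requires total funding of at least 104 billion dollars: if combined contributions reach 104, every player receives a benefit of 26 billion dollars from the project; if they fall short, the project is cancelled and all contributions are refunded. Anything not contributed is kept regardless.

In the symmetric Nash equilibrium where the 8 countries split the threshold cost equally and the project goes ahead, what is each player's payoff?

Equal share of the threshold: 104/8 = 13.
At this profile no one gains by cutting their contribution: any cut drops the total below 104, the project is cancelled, contributions are refunded, and the deviator ends with 37, which is less than 37 − 13 + 26 = 50. Contributing more than 13 just wastes the excess. So contributing exactly 13 is a best response.
Each player's payoff: 37 − 13 + 26 = 50.

50 billion dollars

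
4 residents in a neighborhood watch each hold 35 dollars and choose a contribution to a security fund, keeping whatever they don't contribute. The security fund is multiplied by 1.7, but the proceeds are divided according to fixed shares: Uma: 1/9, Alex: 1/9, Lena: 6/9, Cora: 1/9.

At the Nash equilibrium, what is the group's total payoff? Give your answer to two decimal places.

164.50 dollars

Each unit j contributes comes back to j as 1.7 × (j's share), so j prefers to contribute only if that share exceeds 1/1.7 = 0.5882; otherwise keeping the unit dominates.
Lena alone (share 6/9) is above the threshold, contributing 35; the remaining 3 contribute 0. Total contributed: 35.
The security fund pays out 1.7 × 35 = 59.50 in total (split across the unequal shares, but the aggregate is all that matters for the group sum).
The 3 free-riders keep 35 each, adding 105. Group total = 105 + 59.50 = 164.50.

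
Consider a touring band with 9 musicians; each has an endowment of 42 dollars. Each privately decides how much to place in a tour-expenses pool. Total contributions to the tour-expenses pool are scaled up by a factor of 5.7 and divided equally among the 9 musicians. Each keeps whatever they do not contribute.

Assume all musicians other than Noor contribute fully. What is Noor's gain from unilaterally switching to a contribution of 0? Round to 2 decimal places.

15.40 dollars

Switching from a contribution of 42 to 0 lets Noor keep an extra 42 dollars, but lowers the tour-expenses pool by 42, which costs Noor their own share of that drop: 5.7/9 × 42 = 26.60.
Net gain = 42 − 26.60 = 15.40. The private return per contributed unit (0.6333) is below 1, so free-riding is indeed the best response regardless of what the others do.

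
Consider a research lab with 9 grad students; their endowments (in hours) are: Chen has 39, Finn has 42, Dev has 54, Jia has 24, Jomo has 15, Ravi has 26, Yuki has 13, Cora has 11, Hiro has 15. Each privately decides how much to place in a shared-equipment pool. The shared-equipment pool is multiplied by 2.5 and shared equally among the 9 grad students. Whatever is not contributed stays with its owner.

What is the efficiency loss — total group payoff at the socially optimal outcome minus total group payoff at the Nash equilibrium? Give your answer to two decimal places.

358.50 hours

The private return per contributed unit is 2.5/9 = 0.2778 < 1 for every player regardless of endowment, so the Nash equilibrium is zero contribution and the group total is Σ E_j = 39 + 42 + 54 + 24 + 15 + 26 + 13 + 11 + 15 = 239.
Each contributed unit returns 2.500 to the group, so the social optimum is full contribution by everyone: group total = 2.500 × 239 = 597.50.
Efficiency loss = (2.500 − 1) × 239 = 358.50.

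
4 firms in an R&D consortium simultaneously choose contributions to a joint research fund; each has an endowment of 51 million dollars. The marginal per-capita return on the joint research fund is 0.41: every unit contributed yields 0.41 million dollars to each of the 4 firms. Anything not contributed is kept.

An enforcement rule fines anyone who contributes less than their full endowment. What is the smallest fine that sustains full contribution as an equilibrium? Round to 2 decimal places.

Given the others contribute fully, the best deviation is to contribute 0 (any partial contribution still incurs the fine and gives up units whose private return 0.41 is below 1).
Deviating from 51 to 0 saves 51 million dollars but forfeits the deviator's share of the drop in the joint research fund: 0.41 × 51 = 20.91.
So the deviation gain is 51 − 20.91 = 30.09, and the fine must be at least 30.09 million dollars to wipe it out.

30.09 million dollars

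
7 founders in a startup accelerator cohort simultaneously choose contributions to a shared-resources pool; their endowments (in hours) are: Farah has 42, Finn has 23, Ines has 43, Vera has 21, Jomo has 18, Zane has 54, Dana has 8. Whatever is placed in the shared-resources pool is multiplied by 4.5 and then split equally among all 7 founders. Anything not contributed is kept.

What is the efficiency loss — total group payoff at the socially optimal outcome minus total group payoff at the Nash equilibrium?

The private return per contributed unit is 4.5/7 = 0.6429 < 1 for every player regardless of endowment, so the Nash equilibrium is zero contribution and the group total is Σ E_j = 42 + 23 + 43 + 21 + 18 + 54 + 8 = 209.
Each contributed unit returns 4.500 to the group, so the social optimum is full contribution by everyone: group total = 4.500 × 209 = 940.50.
Efficiency loss = (4.500 − 1) × 209 = 731.50.

731.50 hours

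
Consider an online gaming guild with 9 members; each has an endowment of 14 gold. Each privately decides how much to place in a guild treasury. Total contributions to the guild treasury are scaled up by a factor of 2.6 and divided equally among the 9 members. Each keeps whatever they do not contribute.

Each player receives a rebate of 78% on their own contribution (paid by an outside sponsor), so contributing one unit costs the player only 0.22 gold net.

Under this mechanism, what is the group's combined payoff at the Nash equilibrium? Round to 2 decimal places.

With the mechanism, a contributed unit returns (2.6/9) / 0.22 = 1.3131 per unit of net cost to the contributor — now above 1 — so contributing fully is weakly dominant for every player.
At the Nash equilibrium everyone contributes 14. Group total payoff = 9 × (14 × 0.78 + 2.6 × 14) = 425.88.

425.88 gold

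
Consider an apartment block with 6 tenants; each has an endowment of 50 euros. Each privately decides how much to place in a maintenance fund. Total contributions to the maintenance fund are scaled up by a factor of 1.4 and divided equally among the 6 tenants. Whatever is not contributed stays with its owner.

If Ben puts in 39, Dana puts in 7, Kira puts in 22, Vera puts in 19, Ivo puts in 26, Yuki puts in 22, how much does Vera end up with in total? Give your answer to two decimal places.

62.50 euros

Total contributed: 39 + 7 + 22 + 19 + 26 + 22 = 135.
Each receives 1.4 × 135 / 6 = 31.50 from the maintenance fund.
Vera keeps 50 − 19 = 31, so Vera's payoff is 31 + 31.50 = 62.50.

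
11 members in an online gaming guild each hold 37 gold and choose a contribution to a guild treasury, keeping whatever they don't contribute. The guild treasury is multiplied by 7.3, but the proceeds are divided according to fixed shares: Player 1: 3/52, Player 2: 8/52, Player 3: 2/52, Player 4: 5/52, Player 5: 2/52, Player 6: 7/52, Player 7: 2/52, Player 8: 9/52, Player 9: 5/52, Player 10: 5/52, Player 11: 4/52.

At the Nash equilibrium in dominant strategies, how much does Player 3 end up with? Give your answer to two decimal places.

For player j, contributing a unit is worthwhile iff 7.3 × (j's share) ≥ 1, i.e. iff j's share is at least 0.1370.
Player 2 and Player 8 are above the threshold, contributing 37 each; the remaining 9 contribute 0. Total contributed: 74.
Player 3 keeps 37 and receives 7.3 × 74 × 2/52 = 20.78 from the guild treasury, for a payoff of 57.78.

57.78 gold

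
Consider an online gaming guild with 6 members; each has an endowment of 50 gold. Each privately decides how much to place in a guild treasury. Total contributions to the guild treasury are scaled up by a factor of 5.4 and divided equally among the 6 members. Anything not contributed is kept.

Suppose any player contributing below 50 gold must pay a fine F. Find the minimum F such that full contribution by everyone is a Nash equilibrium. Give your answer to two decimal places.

5.00 gold

Given the others contribute fully, the best deviation is to contribute 0 (any partial contribution still incurs the fine and gives up units whose private return 0.9000 is below 1).
Deviating from 50 to 0 saves 50 gold but forfeits the deviator's share of the drop in the guild treasury: 5.4/6 × 50 = 45.00.
So the deviation gain is 50 − 45.00 = 5.00, and the fine must be at least 5.00 gold to wipe it out.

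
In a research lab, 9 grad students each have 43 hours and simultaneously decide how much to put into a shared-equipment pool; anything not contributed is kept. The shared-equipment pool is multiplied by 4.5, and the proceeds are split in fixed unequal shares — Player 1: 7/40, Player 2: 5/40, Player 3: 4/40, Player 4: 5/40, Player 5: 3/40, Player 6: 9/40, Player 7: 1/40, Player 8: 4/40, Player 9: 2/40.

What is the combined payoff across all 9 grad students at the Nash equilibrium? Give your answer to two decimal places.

537.50 hours

A player with share s gets back 4.5·s per unit contributed, so full contribution is dominant for anyone with s > 1/4.5 = 0.2222 and zero contribution is dominant for anyone below.
Only Player 6 (9/40) clears that bar, contributing 43; the remaining 8 contribute 0. Total contributed: 43.
The shared-equipment pool pays out 4.5 × 43 = 193.50 in total (split across the unequal shares, but the aggregate is all that matters for the group sum).
The 8 free-riders keep 43 each, adding 344. Group total = 344 + 193.50 = 537.50.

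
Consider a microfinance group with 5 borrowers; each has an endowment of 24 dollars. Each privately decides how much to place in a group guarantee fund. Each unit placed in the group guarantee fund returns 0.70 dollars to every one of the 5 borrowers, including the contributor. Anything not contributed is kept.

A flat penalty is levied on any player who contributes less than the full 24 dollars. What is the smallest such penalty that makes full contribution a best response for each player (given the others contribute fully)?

Given the others contribute fully, the best deviation is to contribute 0 (any partial contribution still incurs the fine and gives up units whose private return 0.70 is below 1).
Deviating from 24 to 0 saves 24 dollars but forfeits the deviator's share of the drop in the group guarantee fund: 0.70 × 24 = 16.80.
So the deviation gain is 24 − 16.80 = 7.20, and the fine must be at least 7.20 dollars to wipe it out.

7.20 dollars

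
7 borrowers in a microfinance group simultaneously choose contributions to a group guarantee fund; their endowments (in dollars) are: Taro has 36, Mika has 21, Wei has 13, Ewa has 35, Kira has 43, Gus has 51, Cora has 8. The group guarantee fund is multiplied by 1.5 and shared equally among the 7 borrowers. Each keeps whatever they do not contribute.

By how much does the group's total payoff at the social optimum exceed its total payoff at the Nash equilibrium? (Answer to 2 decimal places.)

The private return per contributed unit is 1.5/7 = 0.2143 < 1 for every player regardless of endowment, so the Nash equilibrium is zero contribution and the group total is Σ E_j = 36 + 21 + 13 + 35 + 43 + 51 + 8 = 207.
Each contributed unit returns 1.500 to the group, so the social optimum is full contribution by everyone: group total = 1.500 × 207 = 310.50.
Efficiency loss = (1.500 − 1) × 207 = 103.50.

103.50 dollars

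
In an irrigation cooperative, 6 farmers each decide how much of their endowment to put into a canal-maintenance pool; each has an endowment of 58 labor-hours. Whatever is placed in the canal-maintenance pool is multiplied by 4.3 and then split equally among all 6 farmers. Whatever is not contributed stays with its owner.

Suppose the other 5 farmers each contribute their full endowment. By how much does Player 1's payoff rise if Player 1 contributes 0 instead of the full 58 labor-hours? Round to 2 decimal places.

Switching from a contribution of 58 to 0 lets Player 1 keep an extra 58 labor-hours, but lowers the canal-maintenance pool by 58, which costs Player 1 their own share of that drop: 4.3/6 × 58 = 41.57.
Net gain = 58 − 41.57 = 16.43. The private return per contributed unit (0.7167) is below 1, so free-riding is indeed the best response regardless of what the others do.

16.43 labor-hours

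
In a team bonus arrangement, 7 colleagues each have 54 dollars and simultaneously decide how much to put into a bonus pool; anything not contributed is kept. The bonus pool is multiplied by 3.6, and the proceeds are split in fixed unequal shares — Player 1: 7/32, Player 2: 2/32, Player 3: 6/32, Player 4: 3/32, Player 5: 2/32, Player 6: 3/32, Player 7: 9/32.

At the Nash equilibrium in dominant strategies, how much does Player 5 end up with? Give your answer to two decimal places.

Player j's private return per contributed unit is 3.6 × (j's share). Contributing is weakly dominant for j when that share is at least 1/3.6 = 0.2778, and contributing 0 is dominant otherwise.
Only Player 7 (9/32) clears that bar, contributing 54; the remaining 6 contribute 0. Total contributed: 54.
Player 5 keeps 54 and receives 3.6 × 54 × 2/32 = 12.15 from the bonus pool, for a payoff of 66.15.

66.15 dollars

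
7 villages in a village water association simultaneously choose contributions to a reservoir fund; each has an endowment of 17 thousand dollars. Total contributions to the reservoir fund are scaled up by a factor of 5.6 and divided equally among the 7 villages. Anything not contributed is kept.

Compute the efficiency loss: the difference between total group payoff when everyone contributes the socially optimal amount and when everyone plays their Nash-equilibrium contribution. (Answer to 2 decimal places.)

Each contributed unit returns 5.6/7 = 0.8000 to its contributor — below 1 — so contributing 0 is dominant for every player. At the Nash equilibrium everyone keeps their 17, and the group total is 7 × 17 = 119.
Each contributed unit returns 5.600 to the group as a whole (0.8000 to each of 7 players), which exceeds 1, so the social optimum is full contribution: group total = 5.600 × 119 = 666.40.
Efficiency loss = 666.40 − 119 = 547.40.

547.40 thousand dollars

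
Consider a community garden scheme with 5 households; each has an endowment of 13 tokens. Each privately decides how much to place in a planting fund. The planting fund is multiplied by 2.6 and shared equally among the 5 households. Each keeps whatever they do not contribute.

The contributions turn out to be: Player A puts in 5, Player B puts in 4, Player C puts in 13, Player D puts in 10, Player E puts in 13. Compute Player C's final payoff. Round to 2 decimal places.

23.40 tokens

Total contributed: 5 + 4 + 13 + 10 + 13 = 45.
Each receives 2.6 × 45 / 5 = 23.40 from the planting fund.
Player C keeps 13 − 13 = 0, so Player C's payoff is 0 + 23.40 = 23.40.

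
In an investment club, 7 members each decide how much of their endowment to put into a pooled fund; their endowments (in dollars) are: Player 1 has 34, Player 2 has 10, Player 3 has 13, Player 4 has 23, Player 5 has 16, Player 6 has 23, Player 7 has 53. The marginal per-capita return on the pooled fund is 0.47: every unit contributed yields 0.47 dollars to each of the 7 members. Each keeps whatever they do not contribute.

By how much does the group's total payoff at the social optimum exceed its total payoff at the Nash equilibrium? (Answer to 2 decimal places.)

393.88 dollars

The private return per contributed unit is 0.47 < 1 for everyone, so the Nash equilibrium is zero contribution and the group total is Σ E_j = 34 + 10 + 13 + 23 + 16 + 23 + 53 = 172.
Each contributed unit returns 3.290 to the group, so the social optimum is full contribution by everyone: group total = 3.290 × 172 = 565.88.
Efficiency loss = (3.290 − 1) × 172 = 393.88.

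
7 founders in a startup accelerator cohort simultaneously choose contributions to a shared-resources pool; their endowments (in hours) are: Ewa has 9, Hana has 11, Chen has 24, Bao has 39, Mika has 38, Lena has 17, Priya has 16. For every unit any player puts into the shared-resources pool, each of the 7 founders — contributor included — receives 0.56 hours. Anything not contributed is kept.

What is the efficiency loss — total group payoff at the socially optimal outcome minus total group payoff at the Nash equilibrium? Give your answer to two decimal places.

The private return per contributed unit is 0.56 < 1 for everyone, so the Nash equilibrium is zero contribution and the group total is Σ E_j = 9 + 11 + 24 + 39 + 38 + 17 + 16 = 154.
Each contributed unit returns 3.920 to the group, so the social optimum is full contribution by everyone: group total = 3.920 × 154 = 603.68.
Efficiency loss = (3.920 − 1) × 154 = 449.68.

449.68 hours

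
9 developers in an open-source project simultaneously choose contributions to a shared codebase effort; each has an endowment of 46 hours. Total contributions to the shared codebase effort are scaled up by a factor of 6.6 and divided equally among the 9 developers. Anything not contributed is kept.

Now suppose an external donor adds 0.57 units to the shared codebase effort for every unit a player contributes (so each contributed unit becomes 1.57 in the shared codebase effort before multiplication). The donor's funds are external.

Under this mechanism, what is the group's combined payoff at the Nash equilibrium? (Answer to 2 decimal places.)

4289.87 hours

With the mechanism, a contributed unit returns 6.6 × 1.57 / 9 = 1.1513 per unit of net cost to the contributor — now above 1 — so contributing fully is weakly dominant for every player.
So the Nash equilibrium is full contribution by all 9; the group earns 6.6 × 1.57 × 414 = 4289.87.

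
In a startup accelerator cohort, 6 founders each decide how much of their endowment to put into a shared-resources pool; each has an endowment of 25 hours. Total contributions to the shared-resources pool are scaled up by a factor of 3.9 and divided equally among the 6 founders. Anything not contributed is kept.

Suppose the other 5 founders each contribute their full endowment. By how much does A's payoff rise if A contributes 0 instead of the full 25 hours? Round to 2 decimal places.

Switching from a contribution of 25 to 0 lets A keep an extra 25 hours, but lowers the shared-resources pool by 25, which costs A their own share of that drop: 3.9/6 × 25 = 16.25.
Net gain = 25 − 16.25 = 8.75. The private return per contributed unit (0.6500) is below 1, so free-riding is indeed the best response regardless of what the others do.

8.75 hours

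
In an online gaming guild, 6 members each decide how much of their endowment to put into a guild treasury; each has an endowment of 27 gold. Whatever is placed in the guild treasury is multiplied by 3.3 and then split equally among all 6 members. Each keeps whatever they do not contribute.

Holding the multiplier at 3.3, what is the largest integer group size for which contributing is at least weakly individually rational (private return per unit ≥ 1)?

3

Private return per unit is 3.3/(group size), which is ≥ 1 whenever the group size is ≤ 3.3.
The largest such integer is 3.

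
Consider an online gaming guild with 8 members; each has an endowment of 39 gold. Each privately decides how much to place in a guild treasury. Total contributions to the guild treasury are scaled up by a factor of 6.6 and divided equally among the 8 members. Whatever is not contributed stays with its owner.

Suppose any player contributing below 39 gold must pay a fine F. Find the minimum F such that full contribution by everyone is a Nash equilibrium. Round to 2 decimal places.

Given the others contribute fully, the best deviation is to contribute 0 (any partial contribution still incurs the fine and gives up units whose private return 0.8250 is below 1).
Deviating from 39 to 0 saves 39 gold but forfeits the deviator's share of the drop in the guild treasury: 6.6/8 × 39 = 32.17.
So the deviation gain is 39 − 32.17 = 6.83, and the fine must be at least 6.83 gold to wipe it out.

6.83 gold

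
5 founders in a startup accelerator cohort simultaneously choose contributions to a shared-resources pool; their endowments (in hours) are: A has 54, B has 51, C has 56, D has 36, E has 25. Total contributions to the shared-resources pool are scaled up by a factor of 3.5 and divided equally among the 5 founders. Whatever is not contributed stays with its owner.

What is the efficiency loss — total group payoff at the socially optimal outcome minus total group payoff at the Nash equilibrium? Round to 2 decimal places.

The private return per contributed unit is 3.5/5 = 0.7000 < 1 for every player regardless of endowment, so the Nash equilibrium is zero contribution and the group total is Σ E_j = 54 + 51 + 56 + 36 + 25 = 222.
Each contributed unit returns 3.500 to the group, so the social optimum is full contribution by everyone: group total = 3.500 × 222 = 777.00.
Efficiency loss = (3.500 − 1) × 222 = 555.00.

555.00 hours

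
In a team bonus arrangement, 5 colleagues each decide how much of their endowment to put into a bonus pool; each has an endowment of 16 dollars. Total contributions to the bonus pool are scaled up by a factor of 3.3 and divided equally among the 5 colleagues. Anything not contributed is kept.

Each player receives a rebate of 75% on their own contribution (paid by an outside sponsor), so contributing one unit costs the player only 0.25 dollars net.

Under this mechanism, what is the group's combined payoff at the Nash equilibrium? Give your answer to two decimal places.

With the mechanism, a contributed unit returns (3.3/5) / 0.25 = 2.6400 per unit of net cost to the contributor — now above 1 — so contributing fully is weakly dominant for every player.
So the Nash equilibrium is full contribution by all 5; the group earns 5 × (16 × 0.75 + 3.3 × 16) = 324.00.

324.00 dollars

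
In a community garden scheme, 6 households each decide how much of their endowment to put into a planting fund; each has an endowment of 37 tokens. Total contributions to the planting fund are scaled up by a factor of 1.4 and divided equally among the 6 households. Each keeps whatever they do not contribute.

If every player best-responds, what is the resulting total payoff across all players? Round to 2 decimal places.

222.00 tokens

Each contributed unit returns 1.4/6 = 0.2333 to its contributor — below 1 — so contributing 0 is dominant for every player. At the Nash equilibrium everyone keeps their 37, and the group total is 6 × 37 = 222.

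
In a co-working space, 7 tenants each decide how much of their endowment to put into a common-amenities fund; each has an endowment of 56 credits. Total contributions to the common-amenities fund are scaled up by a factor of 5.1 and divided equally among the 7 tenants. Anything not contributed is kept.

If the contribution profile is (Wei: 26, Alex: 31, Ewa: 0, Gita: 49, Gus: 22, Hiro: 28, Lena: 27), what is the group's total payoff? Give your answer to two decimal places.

1142.30 credits

Total contributed: 26 + 31 + 0 + 49 + 22 + 28 + 27 = 183; total kept: 7 × 56 − 183 = 209.
The common-amenities fund pays out 5.1 × 183 = 933.30 in aggregate.
Group total = 209 + 933.30 = 1142.30.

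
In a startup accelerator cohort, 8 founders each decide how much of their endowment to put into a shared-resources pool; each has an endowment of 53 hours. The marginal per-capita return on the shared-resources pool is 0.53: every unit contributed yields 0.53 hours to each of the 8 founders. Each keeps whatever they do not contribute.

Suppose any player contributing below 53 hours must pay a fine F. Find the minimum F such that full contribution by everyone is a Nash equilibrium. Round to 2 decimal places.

24.91 hours

Given the others contribute fully, the best deviation is to contribute 0 (any partial contribution still incurs the fine and gives up units whose private return 0.53 is below 1).
Deviating from 53 to 0 saves 53 hours but forfeits the deviator's share of the drop in the shared-resources pool: 0.53 × 53 = 28.09.
So the deviation gain is 53 − 28.09 = 24.91, and the fine must be at least 24.91 hours to wipe it out.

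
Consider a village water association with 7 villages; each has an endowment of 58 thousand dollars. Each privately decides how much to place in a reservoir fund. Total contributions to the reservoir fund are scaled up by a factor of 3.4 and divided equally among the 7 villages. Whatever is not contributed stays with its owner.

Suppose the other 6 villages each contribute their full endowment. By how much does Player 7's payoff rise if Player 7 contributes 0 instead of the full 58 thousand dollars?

29.83 thousand dollars

Switching from a contribution of 58 to 0 lets Player 7 keep an extra 58 thousand dollars, but lowers the reservoir fund by 58, which costs Player 7 their own share of that drop: 3.4/7 × 58 = 28.17.
Net gain = 58 − 28.17 = 29.83. The private return per contributed unit (0.4857) is below 1, so free-riding is indeed the best response regardless of what the others do.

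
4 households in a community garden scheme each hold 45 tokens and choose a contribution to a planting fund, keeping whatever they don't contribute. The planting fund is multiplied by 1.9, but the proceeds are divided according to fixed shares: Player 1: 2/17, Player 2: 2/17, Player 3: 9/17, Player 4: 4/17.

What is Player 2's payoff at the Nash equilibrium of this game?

For player j, contributing a unit is worthwhile iff 1.9 × (j's share) ≥ 1, i.e. iff j's share is at least 0.5263.
Only Player 3 (9/17) clears that bar, contributing 45; the remaining 3 contribute 0. Total contributed: 45.
Player 2 keeps 45 and receives 1.9 × 45 × 2/17 = 10.06 from the planting fund, for a payoff of 55.06.

55.06 tokens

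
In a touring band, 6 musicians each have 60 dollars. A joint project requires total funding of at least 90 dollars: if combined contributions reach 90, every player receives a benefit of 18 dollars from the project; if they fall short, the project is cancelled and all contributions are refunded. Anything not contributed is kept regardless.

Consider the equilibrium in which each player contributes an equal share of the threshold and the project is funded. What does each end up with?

Equal share of the threshold: 90/6 = 15.
At this profile no one gains by cutting their contribution: any cut drops the total below 90, the project is cancelled, contributions are refunded, and the deviator ends with 60, which is less than 60 − 15 + 18 = 63. Contributing more than 15 just wastes the excess. So contributing exactly 15 is a best response.
Each player's payoff: 60 − 15 + 18 = 63.

63 dollars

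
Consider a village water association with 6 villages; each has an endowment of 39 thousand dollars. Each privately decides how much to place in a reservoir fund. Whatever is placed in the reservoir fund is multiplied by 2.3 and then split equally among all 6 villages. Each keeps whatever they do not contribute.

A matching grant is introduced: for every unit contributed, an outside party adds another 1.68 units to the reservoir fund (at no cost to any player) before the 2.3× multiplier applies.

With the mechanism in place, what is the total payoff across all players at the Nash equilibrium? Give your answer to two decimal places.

1442.38 thousand dollars

The effective private return per unit is now 2.3 × 2.68 / 6 = 1.0273 > 1, so every player's dominant strategy flips to full contribution.
So the Nash equilibrium is full contribution by all 6; the group earns 2.3 × 2.68 × 234 = 1442.38.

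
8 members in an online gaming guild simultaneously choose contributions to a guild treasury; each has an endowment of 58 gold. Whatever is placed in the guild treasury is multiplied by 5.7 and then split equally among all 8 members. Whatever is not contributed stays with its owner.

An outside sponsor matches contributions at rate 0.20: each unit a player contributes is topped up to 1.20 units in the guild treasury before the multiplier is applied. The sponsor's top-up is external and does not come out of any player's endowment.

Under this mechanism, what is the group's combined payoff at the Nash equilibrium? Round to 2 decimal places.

464.00 gold

With the mechanism, a contributed unit returns 5.7 × 1.20 / 8 = 0.8550 per unit of net cost — still below 1 — so contributing 0 remains dominant for every player.
At the Nash equilibrium no one contributes; group total payoff = 8 × 58 = 464.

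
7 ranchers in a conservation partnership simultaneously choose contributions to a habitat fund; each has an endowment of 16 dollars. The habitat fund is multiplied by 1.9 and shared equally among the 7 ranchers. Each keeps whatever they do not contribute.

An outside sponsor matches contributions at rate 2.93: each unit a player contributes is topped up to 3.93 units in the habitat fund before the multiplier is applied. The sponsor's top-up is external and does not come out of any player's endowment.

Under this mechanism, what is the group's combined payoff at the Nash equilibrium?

The effective private return per unit is now 1.9 × 3.93 / 7 = 1.0667 > 1, so every player's dominant strategy flips to full contribution.
At the Nash equilibrium everyone contributes 16. Group total payoff = 1.9 × 3.93 × 112 = 836.30.

836.30 dollars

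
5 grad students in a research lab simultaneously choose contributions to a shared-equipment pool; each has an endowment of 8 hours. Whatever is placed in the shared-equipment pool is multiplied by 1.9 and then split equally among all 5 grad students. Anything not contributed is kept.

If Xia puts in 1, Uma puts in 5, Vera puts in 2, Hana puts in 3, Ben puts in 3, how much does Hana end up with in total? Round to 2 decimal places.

10.32 hours

Total contributed: 1 + 5 + 2 + 3 + 3 = 14.
Each receives 1.9 × 14 / 5 = 5.32 from the shared-equipment pool.
Hana keeps 8 − 3 = 5, so Hana's payoff is 5 + 5.32 = 10.32.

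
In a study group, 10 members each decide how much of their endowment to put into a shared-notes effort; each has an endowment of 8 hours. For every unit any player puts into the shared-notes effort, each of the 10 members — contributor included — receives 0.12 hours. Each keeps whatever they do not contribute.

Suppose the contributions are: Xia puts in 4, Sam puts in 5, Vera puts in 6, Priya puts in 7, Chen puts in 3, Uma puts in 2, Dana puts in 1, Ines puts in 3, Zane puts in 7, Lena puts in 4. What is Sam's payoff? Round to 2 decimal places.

8.04 hours

Total contributed: 4 + 5 + 6 + 7 + 3 + 2 + 1 + 3 + 7 + 4 = 42.
Each receives 0.12 × 42 = 5.04 from the shared-notes effort.
Sam keeps 8 − 5 = 3, so Sam's payoff is 3 + 5.04 = 8.04.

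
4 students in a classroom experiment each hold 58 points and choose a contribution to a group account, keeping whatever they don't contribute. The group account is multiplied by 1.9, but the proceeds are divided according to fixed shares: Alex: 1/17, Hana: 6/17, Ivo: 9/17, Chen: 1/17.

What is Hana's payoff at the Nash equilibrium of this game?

96.89 points

Player j's private return per contributed unit is 1.9 × (j's share). Contributing is weakly dominant for j when that share is at least 1/1.9 = 0.5263, and contributing 0 is dominant otherwise.
Only Ivo (9/17) clears that bar, contributing 58; the remaining 3 contribute 0. Total contributed: 58.
Hana keeps 58 and receives 1.9 × 58 × 6/17 = 38.89 from the group account, for a payoff of 96.89.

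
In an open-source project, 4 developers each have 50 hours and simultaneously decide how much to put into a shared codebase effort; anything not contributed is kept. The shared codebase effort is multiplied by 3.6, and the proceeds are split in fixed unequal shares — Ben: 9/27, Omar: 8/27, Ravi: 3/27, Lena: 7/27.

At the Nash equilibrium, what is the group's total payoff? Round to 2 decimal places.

460.00 hours

For player j, contributing a unit is worthwhile iff 3.6 × (j's share) ≥ 1, i.e. iff j's share is at least 0.2778.
The shares above 0.2778 belong to Ben and Omar, contributing 50 each; the remaining 2 contribute 0. Total contributed: 100.
The shared codebase effort pays out 3.6 × 100 = 360.00 in total (split across the unequal shares, but the aggregate is all that matters for the group sum).
The 2 free-riders keep 50 each, adding 100. Group total = 100 + 360.00 = 460.00.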